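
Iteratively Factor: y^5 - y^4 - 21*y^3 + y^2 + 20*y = (y + 4)*(y^4 - 5*y^3 - y^2 + 5*y) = (y - 5)*(y + 4)*(y^3 - y) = (y - 5)*(y - 1)*(y + 4)*(y^2 + y) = y*(y - 5)*(y - 1)*(y + 4)*(y + 1)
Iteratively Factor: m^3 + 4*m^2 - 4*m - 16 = (m - 2)*(m^2 + 6*m + 8) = (m - 2)*(m + 4)*(m + 2)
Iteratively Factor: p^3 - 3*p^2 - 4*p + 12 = (p - 3)*(p^2 - 4) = (p - 3)*(p + 2)*(p - 2)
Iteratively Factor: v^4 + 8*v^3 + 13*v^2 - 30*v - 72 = (v + 4)*(v^3 + 4*v^2 - 3*v - 18) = (v - 2)*(v + 4)*(v^2 + 6*v + 9) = (v - 2)*(v + 3)*(v + 4)*(v + 3)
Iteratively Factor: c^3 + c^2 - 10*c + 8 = (c - 2)*(c^2 + 3*c - 4) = (c - 2)*(c - 1)*(c + 4)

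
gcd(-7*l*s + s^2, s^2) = s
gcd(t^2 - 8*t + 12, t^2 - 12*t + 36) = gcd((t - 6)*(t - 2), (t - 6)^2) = t - 6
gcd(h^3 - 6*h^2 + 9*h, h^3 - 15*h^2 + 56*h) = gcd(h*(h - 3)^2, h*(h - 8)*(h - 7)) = h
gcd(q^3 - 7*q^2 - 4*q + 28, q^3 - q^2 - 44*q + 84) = q - 2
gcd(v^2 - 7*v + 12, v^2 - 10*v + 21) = v - 3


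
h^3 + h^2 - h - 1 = (h - 1)*(h + 1)^2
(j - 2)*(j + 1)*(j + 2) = j^3 + j^2 - 4*j - 4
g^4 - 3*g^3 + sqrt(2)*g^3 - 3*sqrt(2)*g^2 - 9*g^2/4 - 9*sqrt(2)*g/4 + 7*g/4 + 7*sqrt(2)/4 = (g - 7/2)*(g - 1/2)*(g + 1)*(g + sqrt(2))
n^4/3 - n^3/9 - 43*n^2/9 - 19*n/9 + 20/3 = (n/3 + 1)*(n - 4)*(n - 1)*(n + 5/3)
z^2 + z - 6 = (z - 2)*(z + 3)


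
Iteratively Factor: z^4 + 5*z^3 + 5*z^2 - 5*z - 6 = (z + 1)*(z^3 + 4*z^2 + z - 6) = (z + 1)*(z + 3)*(z^2 + z - 2) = (z + 1)*(z + 2)*(z + 3)*(z - 1)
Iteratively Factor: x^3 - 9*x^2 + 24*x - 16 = (x - 4)*(x^2 - 5*x + 4) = (x - 4)^2*(x - 1)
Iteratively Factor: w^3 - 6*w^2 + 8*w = (w - 2)*(w^2 - 4*w) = w*(w - 2)*(w - 4)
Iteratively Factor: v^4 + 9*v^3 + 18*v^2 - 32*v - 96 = (v + 4)*(v^3 + 5*v^2 - 2*v - 24) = (v - 2)*(v + 4)*(v^2 + 7*v + 12) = (v - 2)*(v + 3)*(v + 4)*(v + 4)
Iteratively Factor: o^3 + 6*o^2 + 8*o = (o + 2)*(o^2 + 4*o) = (o + 2)*(o + 4)*(o)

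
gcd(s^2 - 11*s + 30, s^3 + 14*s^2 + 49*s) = 1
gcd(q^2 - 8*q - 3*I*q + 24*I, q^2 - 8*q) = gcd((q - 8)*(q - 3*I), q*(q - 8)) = q - 8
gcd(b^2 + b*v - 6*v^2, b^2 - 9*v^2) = b + 3*v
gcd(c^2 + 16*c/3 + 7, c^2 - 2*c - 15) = c + 3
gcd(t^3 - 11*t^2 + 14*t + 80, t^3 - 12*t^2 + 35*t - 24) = t - 8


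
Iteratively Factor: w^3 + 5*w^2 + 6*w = (w)*(w^2 + 5*w + 6) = w*(w + 2)*(w + 3)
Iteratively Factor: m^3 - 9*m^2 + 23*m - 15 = (m - 3)*(m^2 - 6*m + 5) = (m - 3)*(m - 1)*(m - 5)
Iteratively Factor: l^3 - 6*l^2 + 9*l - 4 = (l - 1)*(l^2 - 5*l + 4) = (l - 4)*(l - 1)*(l - 1)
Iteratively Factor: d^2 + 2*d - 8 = (d - 2)*(d + 4)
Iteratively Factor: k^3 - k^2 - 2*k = (k)*(k^2 - k - 2) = k*(k + 1)*(k - 2)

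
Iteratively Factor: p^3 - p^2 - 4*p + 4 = (p - 2)*(p^2 + p - 2) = (p - 2)*(p + 2)*(p - 1)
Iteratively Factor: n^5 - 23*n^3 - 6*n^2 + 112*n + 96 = (n - 4)*(n^4 + 4*n^3 - 7*n^2 - 34*n - 24) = (n - 4)*(n - 3)*(n^3 + 7*n^2 + 14*n + 8) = (n - 4)*(n - 3)*(n + 1)*(n^2 + 6*n + 8) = (n - 4)*(n - 3)*(n + 1)*(n + 4)*(n + 2)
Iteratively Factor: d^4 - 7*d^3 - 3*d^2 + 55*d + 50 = (d - 5)*(d^3 - 2*d^2 - 13*d - 10) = (d - 5)*(d + 2)*(d^2 - 4*d - 5) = (d - 5)*(d + 1)*(d + 2)*(d - 5)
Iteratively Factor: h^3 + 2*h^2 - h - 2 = (h + 2)*(h^2 - 1) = (h - 1)*(h + 2)*(h + 1)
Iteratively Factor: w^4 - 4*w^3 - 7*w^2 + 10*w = (w + 2)*(w^3 - 6*w^2 + 5*w) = (w - 1)*(w + 2)*(w^2 - 5*w) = (w - 5)*(w - 1)*(w + 2)*(w)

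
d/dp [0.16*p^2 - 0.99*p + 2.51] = 0.32*p - 0.99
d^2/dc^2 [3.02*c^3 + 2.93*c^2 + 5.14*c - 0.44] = 18.12*c + 5.86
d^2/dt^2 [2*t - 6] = 0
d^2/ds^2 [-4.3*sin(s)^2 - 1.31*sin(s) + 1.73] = 1.31*sin(s) - 8.6*cos(2*s)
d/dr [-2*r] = -2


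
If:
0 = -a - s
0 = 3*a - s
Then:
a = 0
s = 0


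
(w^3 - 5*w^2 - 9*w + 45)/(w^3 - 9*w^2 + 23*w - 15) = (w + 3)/(w - 1)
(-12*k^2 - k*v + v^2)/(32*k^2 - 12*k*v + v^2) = (3*k + v)/(-8*k + v)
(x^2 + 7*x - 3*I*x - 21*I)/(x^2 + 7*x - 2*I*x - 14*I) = (x - 3*I)/(x - 2*I)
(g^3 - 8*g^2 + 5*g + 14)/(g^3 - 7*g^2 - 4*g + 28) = (g + 1)/(g + 2)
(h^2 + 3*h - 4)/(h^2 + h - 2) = (h + 4)/(h + 2)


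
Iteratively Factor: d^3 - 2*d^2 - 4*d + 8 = (d - 2)*(d^2 - 4) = (d - 2)^2*(d + 2)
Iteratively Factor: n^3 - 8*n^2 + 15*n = (n)*(n^2 - 8*n + 15) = n*(n - 5)*(n - 3)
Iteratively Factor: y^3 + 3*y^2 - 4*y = (y + 4)*(y^2 - y) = (y - 1)*(y + 4)*(y)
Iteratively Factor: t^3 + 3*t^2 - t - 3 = (t - 1)*(t^2 + 4*t + 3) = (t - 1)*(t + 3)*(t + 1)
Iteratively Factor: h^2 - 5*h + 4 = (h - 4)*(h - 1)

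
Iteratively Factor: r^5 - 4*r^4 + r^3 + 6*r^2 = (r + 1)*(r^4 - 5*r^3 + 6*r^2) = (r - 2)*(r + 1)*(r^3 - 3*r^2) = (r - 3)*(r - 2)*(r + 1)*(r^2) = r*(r - 3)*(r - 2)*(r + 1)*(r)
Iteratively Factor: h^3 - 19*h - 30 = (h - 5)*(h^2 + 5*h + 6) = (h - 5)*(h + 2)*(h + 3)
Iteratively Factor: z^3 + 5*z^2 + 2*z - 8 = (z + 2)*(z^2 + 3*z - 4) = (z - 1)*(z + 2)*(z + 4)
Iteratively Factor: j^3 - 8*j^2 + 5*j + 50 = (j - 5)*(j^2 - 3*j - 10) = (j - 5)*(j + 2)*(j - 5)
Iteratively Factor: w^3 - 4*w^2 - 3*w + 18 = (w + 2)*(w^2 - 6*w + 9) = (w - 3)*(w + 2)*(w - 3)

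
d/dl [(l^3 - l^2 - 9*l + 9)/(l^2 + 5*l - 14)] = (l^4 + 10*l^3 - 38*l^2 + 10*l + 81)/(l^4 + 10*l^3 - 3*l^2 - 140*l + 196)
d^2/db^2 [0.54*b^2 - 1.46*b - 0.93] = 1.08000000000000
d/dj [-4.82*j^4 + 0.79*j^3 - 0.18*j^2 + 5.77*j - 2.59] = -19.28*j^3 + 2.37*j^2 - 0.36*j + 5.77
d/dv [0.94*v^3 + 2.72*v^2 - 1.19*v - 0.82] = 2.82*v^2 + 5.44*v - 1.19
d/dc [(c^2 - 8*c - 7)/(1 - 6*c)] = 2*(-3*c^2 + c - 25)/(36*c^2 - 12*c + 1)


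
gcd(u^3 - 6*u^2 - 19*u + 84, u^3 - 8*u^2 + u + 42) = u^2 - 10*u + 21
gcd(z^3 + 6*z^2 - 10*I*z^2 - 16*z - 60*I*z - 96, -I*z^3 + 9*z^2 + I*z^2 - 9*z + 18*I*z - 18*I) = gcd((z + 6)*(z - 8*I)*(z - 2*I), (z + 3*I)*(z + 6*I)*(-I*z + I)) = 1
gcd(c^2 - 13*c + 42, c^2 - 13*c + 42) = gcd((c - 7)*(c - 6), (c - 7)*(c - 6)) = c^2 - 13*c + 42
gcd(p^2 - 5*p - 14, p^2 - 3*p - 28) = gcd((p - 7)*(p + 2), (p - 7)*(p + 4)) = p - 7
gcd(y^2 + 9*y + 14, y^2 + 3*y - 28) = y + 7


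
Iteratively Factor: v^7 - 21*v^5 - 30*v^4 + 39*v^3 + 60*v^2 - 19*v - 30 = (v + 3)*(v^6 - 3*v^5 - 12*v^4 + 6*v^3 + 21*v^2 - 3*v - 10) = (v + 1)*(v + 3)*(v^5 - 4*v^4 - 8*v^3 + 14*v^2 + 7*v - 10) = (v + 1)^2*(v + 3)*(v^4 - 5*v^3 - 3*v^2 + 17*v - 10) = (v - 1)*(v + 1)^2*(v + 3)*(v^3 - 4*v^2 - 7*v + 10) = (v - 5)*(v - 1)*(v + 1)^2*(v + 3)*(v^2 + v - 2) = (v - 5)*(v - 1)^2*(v + 1)^2*(v + 3)*(v + 2)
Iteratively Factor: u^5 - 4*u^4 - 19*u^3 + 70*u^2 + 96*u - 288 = (u + 3)*(u^4 - 7*u^3 + 2*u^2 + 64*u - 96) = (u - 4)*(u + 3)*(u^3 - 3*u^2 - 10*u + 24) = (u - 4)*(u - 2)*(u + 3)*(u^2 - u - 12) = (u - 4)*(u - 2)*(u + 3)^2*(u - 4)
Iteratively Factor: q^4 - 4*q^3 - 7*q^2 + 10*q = (q)*(q^3 - 4*q^2 - 7*q + 10) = q*(q - 1)*(q^2 - 3*q - 10) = q*(q - 1)*(q + 2)*(q - 5)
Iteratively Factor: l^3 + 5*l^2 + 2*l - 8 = (l + 4)*(l^2 + l - 2) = (l + 2)*(l + 4)*(l - 1)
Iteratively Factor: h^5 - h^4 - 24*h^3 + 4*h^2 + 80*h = (h + 4)*(h^4 - 5*h^3 - 4*h^2 + 20*h) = (h - 2)*(h + 4)*(h^3 - 3*h^2 - 10*h) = (h - 2)*(h + 2)*(h + 4)*(h^2 - 5*h) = (h - 5)*(h - 2)*(h + 2)*(h + 4)*(h)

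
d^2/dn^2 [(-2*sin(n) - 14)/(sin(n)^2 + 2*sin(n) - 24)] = 2*(sin(n)^5 + 26*sin(n)^4 + 184*sin(n)^3 + 706*sin(n)^2 + 684*sin(n) - 488)/(sin(n)^2 + 2*sin(n) - 24)^3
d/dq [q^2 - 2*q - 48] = 2*q - 2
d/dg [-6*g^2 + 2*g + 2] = 2 - 12*g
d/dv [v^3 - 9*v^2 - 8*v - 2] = 3*v^2 - 18*v - 8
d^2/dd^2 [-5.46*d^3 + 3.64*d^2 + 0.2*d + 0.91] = 7.28 - 32.76*d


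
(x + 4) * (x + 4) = x^2 + 8*x + 16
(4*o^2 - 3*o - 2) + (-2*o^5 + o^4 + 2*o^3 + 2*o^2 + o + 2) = -2*o^5 + o^4 + 2*o^3 + 6*o^2 - 2*o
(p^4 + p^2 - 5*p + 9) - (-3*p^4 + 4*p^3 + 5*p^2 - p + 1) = 4*p^4 - 4*p^3 - 4*p^2 - 4*p + 8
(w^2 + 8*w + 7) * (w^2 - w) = w^4 + 7*w^3 - w^2 - 7*w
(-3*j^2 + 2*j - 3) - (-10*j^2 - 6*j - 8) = 7*j^2 + 8*j + 5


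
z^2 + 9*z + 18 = (z + 3)*(z + 6)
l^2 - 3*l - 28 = (l - 7)*(l + 4)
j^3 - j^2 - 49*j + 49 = (j - 7)*(j - 1)*(j + 7)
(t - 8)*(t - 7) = t^2 - 15*t + 56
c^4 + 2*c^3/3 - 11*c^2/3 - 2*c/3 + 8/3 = (c - 4/3)*(c - 1)*(c + 1)*(c + 2)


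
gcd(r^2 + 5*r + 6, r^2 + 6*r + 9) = r + 3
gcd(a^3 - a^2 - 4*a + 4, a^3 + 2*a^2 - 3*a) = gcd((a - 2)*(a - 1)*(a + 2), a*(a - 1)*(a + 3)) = a - 1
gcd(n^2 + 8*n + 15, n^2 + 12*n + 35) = n + 5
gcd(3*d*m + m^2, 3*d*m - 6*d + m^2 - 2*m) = 3*d + m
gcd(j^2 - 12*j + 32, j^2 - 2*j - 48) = j - 8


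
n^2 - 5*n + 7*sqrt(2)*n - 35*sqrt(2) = (n - 5)*(n + 7*sqrt(2))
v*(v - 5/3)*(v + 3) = v^3 + 4*v^2/3 - 5*v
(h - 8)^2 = h^2 - 16*h + 64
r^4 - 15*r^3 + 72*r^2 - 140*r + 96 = (r - 8)*(r - 3)*(r - 2)^2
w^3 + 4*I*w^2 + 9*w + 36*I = (w - 3*I)*(w + 3*I)*(w + 4*I)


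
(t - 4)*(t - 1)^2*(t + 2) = t^4 - 4*t^3 - 3*t^2 + 14*t - 8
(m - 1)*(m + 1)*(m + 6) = m^3 + 6*m^2 - m - 6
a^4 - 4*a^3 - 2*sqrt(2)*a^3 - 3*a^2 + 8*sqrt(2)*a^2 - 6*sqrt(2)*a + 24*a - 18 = (a - 3)*(a - 1)*(a - 3*sqrt(2))*(a + sqrt(2))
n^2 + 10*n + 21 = (n + 3)*(n + 7)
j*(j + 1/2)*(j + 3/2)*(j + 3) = j^4 + 5*j^3 + 27*j^2/4 + 9*j/4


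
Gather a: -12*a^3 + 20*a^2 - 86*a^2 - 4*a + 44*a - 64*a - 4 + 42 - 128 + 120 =-12*a^3 - 66*a^2 - 24*a + 30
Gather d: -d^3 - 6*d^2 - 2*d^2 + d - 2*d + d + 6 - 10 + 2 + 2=-d^3 - 8*d^2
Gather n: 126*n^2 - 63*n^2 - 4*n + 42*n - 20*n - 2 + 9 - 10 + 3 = 63*n^2 + 18*n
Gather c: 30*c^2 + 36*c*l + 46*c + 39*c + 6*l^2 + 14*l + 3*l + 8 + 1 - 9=30*c^2 + c*(36*l + 85) + 6*l^2 + 17*l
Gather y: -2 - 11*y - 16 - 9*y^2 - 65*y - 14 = -9*y^2 - 76*y - 32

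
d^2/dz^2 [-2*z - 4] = 0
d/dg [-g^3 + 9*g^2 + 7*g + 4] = -3*g^2 + 18*g + 7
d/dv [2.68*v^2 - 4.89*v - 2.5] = 5.36*v - 4.89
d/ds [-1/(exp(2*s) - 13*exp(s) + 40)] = (2*exp(s) - 13)*exp(s)/(exp(2*s) - 13*exp(s) + 40)^2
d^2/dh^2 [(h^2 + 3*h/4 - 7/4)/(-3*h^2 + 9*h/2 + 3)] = (-12*h^3 + 12*h^2 - 54*h + 31)/(8*h^6 - 36*h^5 + 30*h^4 + 45*h^3 - 30*h^2 - 36*h - 8)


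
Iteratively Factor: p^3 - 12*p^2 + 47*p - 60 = (p - 5)*(p^2 - 7*p + 12) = (p - 5)*(p - 4)*(p - 3)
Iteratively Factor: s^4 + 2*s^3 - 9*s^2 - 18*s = (s)*(s^3 + 2*s^2 - 9*s - 18) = s*(s - 3)*(s^2 + 5*s + 6) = s*(s - 3)*(s + 3)*(s + 2)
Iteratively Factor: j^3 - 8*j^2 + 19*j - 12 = (j - 1)*(j^2 - 7*j + 12) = (j - 4)*(j - 1)*(j - 3)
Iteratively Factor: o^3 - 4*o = (o - 2)*(o^2 + 2*o) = (o - 2)*(o + 2)*(o)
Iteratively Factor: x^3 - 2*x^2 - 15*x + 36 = (x - 3)*(x^2 + x - 12) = (x - 3)*(x + 4)*(x - 3)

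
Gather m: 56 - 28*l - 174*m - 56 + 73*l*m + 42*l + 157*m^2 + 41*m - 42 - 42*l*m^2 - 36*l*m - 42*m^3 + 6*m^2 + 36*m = 14*l - 42*m^3 + m^2*(163 - 42*l) + m*(37*l - 97) - 42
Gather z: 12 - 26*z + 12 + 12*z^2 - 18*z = 12*z^2 - 44*z + 24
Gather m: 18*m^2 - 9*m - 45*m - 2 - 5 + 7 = 18*m^2 - 54*m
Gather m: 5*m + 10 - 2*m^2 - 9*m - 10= -2*m^2 - 4*m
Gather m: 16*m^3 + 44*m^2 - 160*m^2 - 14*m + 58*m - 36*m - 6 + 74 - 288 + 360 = 16*m^3 - 116*m^2 + 8*m + 140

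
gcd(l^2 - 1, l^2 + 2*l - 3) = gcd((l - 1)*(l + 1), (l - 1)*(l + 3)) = l - 1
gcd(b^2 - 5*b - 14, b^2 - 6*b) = 1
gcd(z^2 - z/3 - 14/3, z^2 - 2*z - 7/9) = z - 7/3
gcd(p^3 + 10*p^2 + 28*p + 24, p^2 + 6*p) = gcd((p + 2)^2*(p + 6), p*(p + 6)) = p + 6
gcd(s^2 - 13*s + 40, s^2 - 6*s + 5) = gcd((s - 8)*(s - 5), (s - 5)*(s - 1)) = s - 5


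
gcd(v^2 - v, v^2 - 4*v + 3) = v - 1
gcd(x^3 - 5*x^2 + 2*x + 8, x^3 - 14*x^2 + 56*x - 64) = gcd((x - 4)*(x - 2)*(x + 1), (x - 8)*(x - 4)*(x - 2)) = x^2 - 6*x + 8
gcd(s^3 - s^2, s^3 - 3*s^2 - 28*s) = s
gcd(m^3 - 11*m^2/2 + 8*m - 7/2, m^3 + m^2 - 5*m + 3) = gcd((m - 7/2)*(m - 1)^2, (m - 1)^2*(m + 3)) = m^2 - 2*m + 1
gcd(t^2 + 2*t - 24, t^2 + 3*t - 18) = t + 6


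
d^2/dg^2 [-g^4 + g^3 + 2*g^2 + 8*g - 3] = -12*g^2 + 6*g + 4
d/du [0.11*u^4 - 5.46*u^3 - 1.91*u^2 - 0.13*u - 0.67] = 0.44*u^3 - 16.38*u^2 - 3.82*u - 0.13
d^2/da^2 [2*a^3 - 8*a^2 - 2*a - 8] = 12*a - 16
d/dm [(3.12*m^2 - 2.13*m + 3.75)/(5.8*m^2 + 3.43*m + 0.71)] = (23.0556*m^2 - 39.0696*m - 14.3748)/(33.64*m^4 + 39.788*m^3 + 20.0009*m^2 + 4.8706*m + 0.5041)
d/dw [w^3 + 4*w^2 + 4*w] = 3*w^2 + 8*w + 4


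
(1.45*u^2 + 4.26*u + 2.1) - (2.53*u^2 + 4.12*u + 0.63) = -1.08*u^2 + 0.14*u + 1.47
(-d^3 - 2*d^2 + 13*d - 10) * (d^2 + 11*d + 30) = -d^5 - 13*d^4 - 39*d^3 + 73*d^2 + 280*d - 300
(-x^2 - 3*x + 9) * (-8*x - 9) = 8*x^3 + 33*x^2 - 45*x - 81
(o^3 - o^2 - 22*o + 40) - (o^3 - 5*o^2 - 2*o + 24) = 4*o^2 - 20*o + 16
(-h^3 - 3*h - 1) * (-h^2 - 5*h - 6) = h^5 + 5*h^4 + 9*h^3 + 16*h^2 + 23*h + 6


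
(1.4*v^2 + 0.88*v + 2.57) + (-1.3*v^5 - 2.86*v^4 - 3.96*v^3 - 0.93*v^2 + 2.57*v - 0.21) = -1.3*v^5 - 2.86*v^4 - 3.96*v^3 + 0.47*v^2 + 3.45*v + 2.36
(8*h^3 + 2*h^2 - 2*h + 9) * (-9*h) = -72*h^4 - 18*h^3 + 18*h^2 - 81*h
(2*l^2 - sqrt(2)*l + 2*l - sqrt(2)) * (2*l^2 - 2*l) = 4*l^4 - 2*sqrt(2)*l^3 - 4*l^2 + 2*sqrt(2)*l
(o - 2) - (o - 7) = 5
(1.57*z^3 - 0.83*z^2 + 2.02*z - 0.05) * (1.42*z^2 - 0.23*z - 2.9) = 2.2294*z^5 - 1.5397*z^4 - 1.4937*z^3 + 1.8714*z^2 - 5.8465*z + 0.145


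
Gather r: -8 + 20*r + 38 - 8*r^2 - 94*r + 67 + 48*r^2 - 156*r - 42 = 40*r^2 - 230*r + 55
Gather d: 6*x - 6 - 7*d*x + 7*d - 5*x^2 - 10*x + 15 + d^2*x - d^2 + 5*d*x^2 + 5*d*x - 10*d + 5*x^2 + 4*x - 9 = d^2*(x - 1) + d*(5*x^2 - 2*x - 3)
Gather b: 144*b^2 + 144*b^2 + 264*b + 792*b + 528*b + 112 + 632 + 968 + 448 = 288*b^2 + 1584*b + 2160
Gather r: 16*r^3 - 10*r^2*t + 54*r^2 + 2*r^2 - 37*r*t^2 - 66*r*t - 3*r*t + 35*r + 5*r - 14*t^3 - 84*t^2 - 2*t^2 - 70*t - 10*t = 16*r^3 + r^2*(56 - 10*t) + r*(-37*t^2 - 69*t + 40) - 14*t^3 - 86*t^2 - 80*t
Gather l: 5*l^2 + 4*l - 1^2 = 5*l^2 + 4*l - 1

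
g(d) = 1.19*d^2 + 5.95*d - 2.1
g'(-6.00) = -8.33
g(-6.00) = 5.04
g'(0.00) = 5.95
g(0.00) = -2.10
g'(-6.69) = -9.97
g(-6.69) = 11.35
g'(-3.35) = -2.02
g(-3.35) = -8.68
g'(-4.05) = -3.69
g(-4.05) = -6.68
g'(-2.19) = 0.74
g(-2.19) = -9.42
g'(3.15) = 13.45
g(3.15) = 28.45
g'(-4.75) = -5.36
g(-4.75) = -3.51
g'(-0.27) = 5.31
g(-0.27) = -3.62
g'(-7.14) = -11.04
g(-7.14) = 16.08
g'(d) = 2.38*d + 5.95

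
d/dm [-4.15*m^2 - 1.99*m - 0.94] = -8.3*m - 1.99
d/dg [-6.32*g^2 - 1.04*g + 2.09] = -12.64*g - 1.04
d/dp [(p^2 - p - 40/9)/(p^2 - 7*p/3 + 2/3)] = 2*(-18*p^2 + 138*p - 149)/(3*(9*p^4 - 42*p^3 + 61*p^2 - 28*p + 4))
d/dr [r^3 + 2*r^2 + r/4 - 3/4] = 3*r^2 + 4*r + 1/4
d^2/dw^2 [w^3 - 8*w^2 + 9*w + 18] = 6*w - 16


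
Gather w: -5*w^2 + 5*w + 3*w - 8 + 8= -5*w^2 + 8*w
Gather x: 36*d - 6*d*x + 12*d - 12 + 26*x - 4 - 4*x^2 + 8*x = 48*d - 4*x^2 + x*(34 - 6*d) - 16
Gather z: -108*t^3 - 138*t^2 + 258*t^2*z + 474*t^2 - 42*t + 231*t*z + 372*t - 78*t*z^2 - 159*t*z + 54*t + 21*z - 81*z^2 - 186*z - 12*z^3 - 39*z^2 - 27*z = -108*t^3 + 336*t^2 + 384*t - 12*z^3 + z^2*(-78*t - 120) + z*(258*t^2 + 72*t - 192)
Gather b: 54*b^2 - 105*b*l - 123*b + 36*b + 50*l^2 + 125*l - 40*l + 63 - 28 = 54*b^2 + b*(-105*l - 87) + 50*l^2 + 85*l + 35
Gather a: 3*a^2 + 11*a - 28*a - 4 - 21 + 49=3*a^2 - 17*a + 24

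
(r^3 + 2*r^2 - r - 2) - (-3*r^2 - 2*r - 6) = r^3 + 5*r^2 + r + 4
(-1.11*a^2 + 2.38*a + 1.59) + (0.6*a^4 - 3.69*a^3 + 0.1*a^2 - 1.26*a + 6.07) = 0.6*a^4 - 3.69*a^3 - 1.01*a^2 + 1.12*a + 7.66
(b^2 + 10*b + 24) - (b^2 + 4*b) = 6*b + 24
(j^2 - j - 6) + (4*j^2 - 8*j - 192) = 5*j^2 - 9*j - 198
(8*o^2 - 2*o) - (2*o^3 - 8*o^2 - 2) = -2*o^3 + 16*o^2 - 2*o + 2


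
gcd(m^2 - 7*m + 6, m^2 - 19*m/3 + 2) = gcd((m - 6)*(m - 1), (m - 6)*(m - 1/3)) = m - 6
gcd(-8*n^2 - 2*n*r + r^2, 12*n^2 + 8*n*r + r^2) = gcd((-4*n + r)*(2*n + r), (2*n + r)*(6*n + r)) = 2*n + r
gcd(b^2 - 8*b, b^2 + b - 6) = 1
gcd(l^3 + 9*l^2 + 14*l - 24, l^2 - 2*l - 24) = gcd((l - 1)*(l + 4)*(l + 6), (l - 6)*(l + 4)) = l + 4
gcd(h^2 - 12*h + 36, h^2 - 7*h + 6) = h - 6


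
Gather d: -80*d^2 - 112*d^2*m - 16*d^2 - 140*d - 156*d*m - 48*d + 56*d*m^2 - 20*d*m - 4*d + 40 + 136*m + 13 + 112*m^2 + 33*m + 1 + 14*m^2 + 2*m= d^2*(-112*m - 96) + d*(56*m^2 - 176*m - 192) + 126*m^2 + 171*m + 54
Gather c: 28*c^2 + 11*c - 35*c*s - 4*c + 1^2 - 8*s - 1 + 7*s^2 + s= 28*c^2 + c*(7 - 35*s) + 7*s^2 - 7*s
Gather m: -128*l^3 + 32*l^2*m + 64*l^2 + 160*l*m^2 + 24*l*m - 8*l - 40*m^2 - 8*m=-128*l^3 + 64*l^2 - 8*l + m^2*(160*l - 40) + m*(32*l^2 + 24*l - 8)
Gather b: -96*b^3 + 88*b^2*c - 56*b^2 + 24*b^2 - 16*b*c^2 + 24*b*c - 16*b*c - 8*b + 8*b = -96*b^3 + b^2*(88*c - 32) + b*(-16*c^2 + 8*c)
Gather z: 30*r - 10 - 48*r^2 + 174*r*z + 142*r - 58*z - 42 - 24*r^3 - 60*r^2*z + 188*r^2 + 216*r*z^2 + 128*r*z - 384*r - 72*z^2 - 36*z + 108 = -24*r^3 + 140*r^2 - 212*r + z^2*(216*r - 72) + z*(-60*r^2 + 302*r - 94) + 56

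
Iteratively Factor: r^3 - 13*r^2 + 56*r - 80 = (r - 5)*(r^2 - 8*r + 16) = (r - 5)*(r - 4)*(r - 4)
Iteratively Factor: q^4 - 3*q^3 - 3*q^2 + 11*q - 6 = (q - 3)*(q^3 - 3*q + 2) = (q - 3)*(q - 1)*(q^2 + q - 2) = (q - 3)*(q - 1)^2*(q + 2)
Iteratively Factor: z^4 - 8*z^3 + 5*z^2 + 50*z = (z - 5)*(z^3 - 3*z^2 - 10*z) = (z - 5)^2*(z^2 + 2*z) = z*(z - 5)^2*(z + 2)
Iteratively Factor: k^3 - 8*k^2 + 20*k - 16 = (k - 2)*(k^2 - 6*k + 8) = (k - 2)^2*(k - 4)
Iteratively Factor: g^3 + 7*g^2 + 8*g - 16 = (g + 4)*(g^2 + 3*g - 4) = (g + 4)^2*(g - 1)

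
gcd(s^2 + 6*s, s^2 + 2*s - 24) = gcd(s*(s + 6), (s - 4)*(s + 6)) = s + 6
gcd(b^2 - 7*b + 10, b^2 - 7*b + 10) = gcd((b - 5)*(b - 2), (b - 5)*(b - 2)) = b^2 - 7*b + 10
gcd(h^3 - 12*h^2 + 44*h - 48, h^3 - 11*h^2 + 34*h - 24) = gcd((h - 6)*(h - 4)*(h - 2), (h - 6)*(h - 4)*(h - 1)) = h^2 - 10*h + 24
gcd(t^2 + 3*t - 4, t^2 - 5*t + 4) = t - 1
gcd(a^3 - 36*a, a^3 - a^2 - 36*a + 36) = a^2 - 36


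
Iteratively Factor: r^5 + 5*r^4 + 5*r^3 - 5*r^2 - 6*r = (r + 2)*(r^4 + 3*r^3 - r^2 - 3*r) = (r + 2)*(r + 3)*(r^3 - r) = (r - 1)*(r + 2)*(r + 3)*(r^2 + r) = r*(r - 1)*(r + 2)*(r + 3)*(r + 1)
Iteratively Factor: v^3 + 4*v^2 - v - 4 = (v + 4)*(v^2 - 1) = (v - 1)*(v + 4)*(v + 1)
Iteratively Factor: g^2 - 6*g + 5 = (g - 5)*(g - 1)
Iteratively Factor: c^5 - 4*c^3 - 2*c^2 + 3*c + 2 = (c + 1)*(c^4 - c^3 - 3*c^2 + c + 2) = (c - 2)*(c + 1)*(c^3 + c^2 - c - 1) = (c - 2)*(c - 1)*(c + 1)*(c^2 + 2*c + 1) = (c - 2)*(c - 1)*(c + 1)^2*(c + 1)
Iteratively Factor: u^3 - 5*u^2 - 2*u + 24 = (u - 4)*(u^2 - u - 6) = (u - 4)*(u + 2)*(u - 3)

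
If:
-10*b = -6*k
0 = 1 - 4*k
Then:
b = 3/20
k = 1/4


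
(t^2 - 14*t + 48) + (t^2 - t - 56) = 2*t^2 - 15*t - 8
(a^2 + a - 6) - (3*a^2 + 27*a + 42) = -2*a^2 - 26*a - 48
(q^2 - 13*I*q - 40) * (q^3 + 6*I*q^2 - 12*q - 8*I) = q^5 - 7*I*q^4 + 26*q^3 - 92*I*q^2 + 376*q + 320*I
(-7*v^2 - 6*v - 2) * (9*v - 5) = -63*v^3 - 19*v^2 + 12*v + 10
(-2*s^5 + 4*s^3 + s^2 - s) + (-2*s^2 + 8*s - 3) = -2*s^5 + 4*s^3 - s^2 + 7*s - 3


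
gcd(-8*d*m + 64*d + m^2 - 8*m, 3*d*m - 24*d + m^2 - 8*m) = m - 8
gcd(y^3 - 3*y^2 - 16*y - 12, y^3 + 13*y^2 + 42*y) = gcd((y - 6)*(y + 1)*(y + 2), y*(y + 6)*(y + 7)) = 1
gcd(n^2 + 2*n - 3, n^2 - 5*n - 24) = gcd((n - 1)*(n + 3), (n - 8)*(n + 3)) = n + 3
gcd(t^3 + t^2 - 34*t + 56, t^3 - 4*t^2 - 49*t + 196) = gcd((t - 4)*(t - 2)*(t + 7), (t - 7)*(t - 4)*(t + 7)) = t^2 + 3*t - 28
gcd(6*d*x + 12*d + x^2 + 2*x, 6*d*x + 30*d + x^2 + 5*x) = 6*d + x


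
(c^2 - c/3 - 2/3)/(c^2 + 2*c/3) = (c - 1)/c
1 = 1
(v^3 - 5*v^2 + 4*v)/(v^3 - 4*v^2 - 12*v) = (-v^2 + 5*v - 4)/(-v^2 + 4*v + 12)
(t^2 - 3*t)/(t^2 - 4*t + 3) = t/(t - 1)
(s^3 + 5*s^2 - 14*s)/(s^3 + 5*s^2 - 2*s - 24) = s*(s + 7)/(s^2 + 7*s + 12)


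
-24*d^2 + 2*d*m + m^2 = (-4*d + m)*(6*d + m)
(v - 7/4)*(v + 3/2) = v^2 - v/4 - 21/8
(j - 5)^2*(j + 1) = j^3 - 9*j^2 + 15*j + 25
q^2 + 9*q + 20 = (q + 4)*(q + 5)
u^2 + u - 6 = (u - 2)*(u + 3)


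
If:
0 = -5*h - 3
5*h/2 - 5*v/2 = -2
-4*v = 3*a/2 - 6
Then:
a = 52/15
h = -3/5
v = 1/5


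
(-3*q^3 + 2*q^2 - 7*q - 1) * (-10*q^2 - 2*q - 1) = 30*q^5 - 14*q^4 + 69*q^3 + 22*q^2 + 9*q + 1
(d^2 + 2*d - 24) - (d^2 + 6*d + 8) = -4*d - 32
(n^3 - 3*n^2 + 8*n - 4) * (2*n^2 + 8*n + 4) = 2*n^5 + 2*n^4 - 4*n^3 + 44*n^2 - 16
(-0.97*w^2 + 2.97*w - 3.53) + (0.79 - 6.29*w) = -0.97*w^2 - 3.32*w - 2.74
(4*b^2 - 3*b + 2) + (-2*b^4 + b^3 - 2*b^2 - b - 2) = -2*b^4 + b^3 + 2*b^2 - 4*b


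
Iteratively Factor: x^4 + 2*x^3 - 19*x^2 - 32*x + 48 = (x - 1)*(x^3 + 3*x^2 - 16*x - 48) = (x - 1)*(x + 4)*(x^2 - x - 12) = (x - 4)*(x - 1)*(x + 4)*(x + 3)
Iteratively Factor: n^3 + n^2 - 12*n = (n + 4)*(n^2 - 3*n) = (n - 3)*(n + 4)*(n)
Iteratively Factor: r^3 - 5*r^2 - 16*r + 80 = (r - 4)*(r^2 - r - 20) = (r - 5)*(r - 4)*(r + 4)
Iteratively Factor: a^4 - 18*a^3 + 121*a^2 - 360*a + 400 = (a - 5)*(a^3 - 13*a^2 + 56*a - 80) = (a - 5)*(a - 4)*(a^2 - 9*a + 20) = (a - 5)^2*(a - 4)*(a - 4)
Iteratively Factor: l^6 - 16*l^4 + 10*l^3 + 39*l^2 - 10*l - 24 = (l - 1)*(l^5 + l^4 - 15*l^3 - 5*l^2 + 34*l + 24) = (l - 1)*(l + 1)*(l^4 - 15*l^2 + 10*l + 24) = (l - 1)*(l + 1)*(l + 4)*(l^3 - 4*l^2 + l + 6) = (l - 3)*(l - 1)*(l + 1)*(l + 4)*(l^2 - l - 2) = (l - 3)*(l - 2)*(l - 1)*(l + 1)*(l + 4)*(l + 1)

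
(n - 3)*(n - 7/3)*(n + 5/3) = n^3 - 11*n^2/3 - 17*n/9 + 35/3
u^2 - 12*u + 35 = (u - 7)*(u - 5)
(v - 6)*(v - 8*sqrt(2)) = v^2 - 8*sqrt(2)*v - 6*v + 48*sqrt(2)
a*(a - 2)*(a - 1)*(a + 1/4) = a^4 - 11*a^3/4 + 5*a^2/4 + a/2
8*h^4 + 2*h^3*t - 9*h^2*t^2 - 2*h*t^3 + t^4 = (-4*h + t)*(-h + t)*(h + t)*(2*h + t)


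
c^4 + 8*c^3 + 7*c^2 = c^2*(c + 1)*(c + 7)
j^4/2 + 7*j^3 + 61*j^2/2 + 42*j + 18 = (j/2 + 1/2)*(j + 1)*(j + 6)^2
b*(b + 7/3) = b^2 + 7*b/3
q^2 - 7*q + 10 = (q - 5)*(q - 2)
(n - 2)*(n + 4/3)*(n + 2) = n^3 + 4*n^2/3 - 4*n - 16/3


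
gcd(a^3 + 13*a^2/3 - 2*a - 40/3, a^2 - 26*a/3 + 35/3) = a - 5/3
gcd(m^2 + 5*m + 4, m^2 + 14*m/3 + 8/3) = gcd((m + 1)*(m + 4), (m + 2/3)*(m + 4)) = m + 4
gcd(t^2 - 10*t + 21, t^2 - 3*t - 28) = t - 7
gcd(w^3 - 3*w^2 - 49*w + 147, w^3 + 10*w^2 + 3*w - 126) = w^2 + 4*w - 21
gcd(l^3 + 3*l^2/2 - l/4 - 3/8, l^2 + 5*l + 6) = 1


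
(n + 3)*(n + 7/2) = n^2 + 13*n/2 + 21/2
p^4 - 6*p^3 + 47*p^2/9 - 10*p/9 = p*(p - 5)*(p - 2/3)*(p - 1/3)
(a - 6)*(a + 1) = a^2 - 5*a - 6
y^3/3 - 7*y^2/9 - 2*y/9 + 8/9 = (y/3 + 1/3)*(y - 2)*(y - 4/3)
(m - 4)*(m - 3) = m^2 - 7*m + 12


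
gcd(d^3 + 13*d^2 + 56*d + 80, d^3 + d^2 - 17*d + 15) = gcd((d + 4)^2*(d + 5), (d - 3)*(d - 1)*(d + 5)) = d + 5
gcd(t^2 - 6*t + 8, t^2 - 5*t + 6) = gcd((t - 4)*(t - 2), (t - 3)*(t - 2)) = t - 2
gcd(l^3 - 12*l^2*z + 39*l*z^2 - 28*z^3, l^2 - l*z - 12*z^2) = -l + 4*z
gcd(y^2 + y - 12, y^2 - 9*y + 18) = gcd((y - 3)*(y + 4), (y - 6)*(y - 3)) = y - 3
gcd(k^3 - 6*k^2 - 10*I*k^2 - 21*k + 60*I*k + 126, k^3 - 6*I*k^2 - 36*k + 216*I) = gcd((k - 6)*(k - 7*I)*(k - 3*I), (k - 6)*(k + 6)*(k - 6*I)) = k - 6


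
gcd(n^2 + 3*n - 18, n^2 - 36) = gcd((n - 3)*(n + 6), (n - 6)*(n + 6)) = n + 6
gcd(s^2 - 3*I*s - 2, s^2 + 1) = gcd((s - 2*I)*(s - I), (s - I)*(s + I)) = s - I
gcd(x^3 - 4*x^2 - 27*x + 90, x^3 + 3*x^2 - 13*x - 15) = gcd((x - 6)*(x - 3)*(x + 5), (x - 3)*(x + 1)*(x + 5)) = x^2 + 2*x - 15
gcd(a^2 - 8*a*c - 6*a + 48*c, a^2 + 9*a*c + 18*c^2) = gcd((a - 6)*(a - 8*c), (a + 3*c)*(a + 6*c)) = 1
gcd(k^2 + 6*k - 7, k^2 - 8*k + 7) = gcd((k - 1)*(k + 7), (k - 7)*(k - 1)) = k - 1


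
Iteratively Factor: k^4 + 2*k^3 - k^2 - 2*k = (k + 2)*(k^3 - k) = k*(k + 2)*(k^2 - 1) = k*(k + 1)*(k + 2)*(k - 1)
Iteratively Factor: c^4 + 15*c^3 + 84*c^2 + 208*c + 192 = (c + 4)*(c^3 + 11*c^2 + 40*c + 48) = (c + 4)^2*(c^2 + 7*c + 12) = (c + 3)*(c + 4)^2*(c + 4)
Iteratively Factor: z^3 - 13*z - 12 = (z + 3)*(z^2 - 3*z - 4) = (z - 4)*(z + 3)*(z + 1)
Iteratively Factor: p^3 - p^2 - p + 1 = (p - 1)*(p^2 - 1) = (p - 1)^2*(p + 1)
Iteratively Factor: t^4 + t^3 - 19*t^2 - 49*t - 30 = (t - 5)*(t^3 + 6*t^2 + 11*t + 6) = (t - 5)*(t + 3)*(t^2 + 3*t + 2) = (t - 5)*(t + 1)*(t + 3)*(t + 2)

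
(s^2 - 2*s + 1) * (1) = s^2 - 2*s + 1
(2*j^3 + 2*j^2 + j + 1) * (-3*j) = -6*j^4 - 6*j^3 - 3*j^2 - 3*j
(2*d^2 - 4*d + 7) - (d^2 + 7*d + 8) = d^2 - 11*d - 1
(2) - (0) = 2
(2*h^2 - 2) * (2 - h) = -2*h^3 + 4*h^2 + 2*h - 4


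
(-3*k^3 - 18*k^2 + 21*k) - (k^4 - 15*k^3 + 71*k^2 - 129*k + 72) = -k^4 + 12*k^3 - 89*k^2 + 150*k - 72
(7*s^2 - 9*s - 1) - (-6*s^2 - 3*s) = 13*s^2 - 6*s - 1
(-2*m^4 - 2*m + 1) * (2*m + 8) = -4*m^5 - 16*m^4 - 4*m^2 - 14*m + 8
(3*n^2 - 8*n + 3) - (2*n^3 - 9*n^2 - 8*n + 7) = -2*n^3 + 12*n^2 - 4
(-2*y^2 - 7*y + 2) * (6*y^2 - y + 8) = -12*y^4 - 40*y^3 + 3*y^2 - 58*y + 16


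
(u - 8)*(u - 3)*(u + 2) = u^3 - 9*u^2 + 2*u + 48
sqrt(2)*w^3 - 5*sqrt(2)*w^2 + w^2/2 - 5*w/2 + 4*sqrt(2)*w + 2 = (w - 4)*(w - 1)*(sqrt(2)*w + 1/2)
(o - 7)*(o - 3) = o^2 - 10*o + 21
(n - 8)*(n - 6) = n^2 - 14*n + 48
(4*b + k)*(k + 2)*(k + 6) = 4*b*k^2 + 32*b*k + 48*b + k^3 + 8*k^2 + 12*k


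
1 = 1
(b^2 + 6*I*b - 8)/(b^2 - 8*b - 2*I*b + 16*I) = (b^2 + 6*I*b - 8)/(b^2 - 8*b - 2*I*b + 16*I)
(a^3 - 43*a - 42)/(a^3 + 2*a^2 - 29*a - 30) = (a - 7)/(a - 5)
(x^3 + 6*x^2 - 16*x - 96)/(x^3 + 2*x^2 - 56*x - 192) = (x - 4)/(x - 8)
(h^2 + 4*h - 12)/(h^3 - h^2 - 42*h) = (h - 2)/(h*(h - 7))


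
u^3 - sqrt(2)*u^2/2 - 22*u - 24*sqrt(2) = (u - 4*sqrt(2))*(u + 3*sqrt(2)/2)*(u + 2*sqrt(2))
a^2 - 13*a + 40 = (a - 8)*(a - 5)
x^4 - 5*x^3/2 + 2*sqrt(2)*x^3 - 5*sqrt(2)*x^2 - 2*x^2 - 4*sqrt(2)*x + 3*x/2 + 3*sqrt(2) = (x - 3)*(x - 1/2)*(x + 1)*(x + 2*sqrt(2))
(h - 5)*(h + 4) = h^2 - h - 20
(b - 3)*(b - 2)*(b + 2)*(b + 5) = b^4 + 2*b^3 - 19*b^2 - 8*b + 60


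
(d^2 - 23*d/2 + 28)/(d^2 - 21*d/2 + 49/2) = (d - 8)/(d - 7)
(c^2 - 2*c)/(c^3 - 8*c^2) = (c - 2)/(c*(c - 8))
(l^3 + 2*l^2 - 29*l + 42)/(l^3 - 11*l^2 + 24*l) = (l^2 + 5*l - 14)/(l*(l - 8))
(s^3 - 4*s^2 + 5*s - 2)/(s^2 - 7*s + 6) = (s^2 - 3*s + 2)/(s - 6)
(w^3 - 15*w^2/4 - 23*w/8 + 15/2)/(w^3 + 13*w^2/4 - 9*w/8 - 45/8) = (w - 4)/(w + 3)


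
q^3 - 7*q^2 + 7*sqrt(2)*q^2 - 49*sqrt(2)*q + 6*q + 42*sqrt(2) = (q - 6)*(q - 1)*(q + 7*sqrt(2))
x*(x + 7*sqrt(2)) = x^2 + 7*sqrt(2)*x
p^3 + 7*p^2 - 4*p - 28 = (p - 2)*(p + 2)*(p + 7)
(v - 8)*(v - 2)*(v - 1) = v^3 - 11*v^2 + 26*v - 16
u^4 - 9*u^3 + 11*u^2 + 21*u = u*(u - 7)*(u - 3)*(u + 1)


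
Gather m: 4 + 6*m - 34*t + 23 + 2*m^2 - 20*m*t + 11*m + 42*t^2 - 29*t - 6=2*m^2 + m*(17 - 20*t) + 42*t^2 - 63*t + 21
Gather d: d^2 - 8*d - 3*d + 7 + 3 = d^2 - 11*d + 10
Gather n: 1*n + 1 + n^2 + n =n^2 + 2*n + 1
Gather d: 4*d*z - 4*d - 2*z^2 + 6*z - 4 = d*(4*z - 4) - 2*z^2 + 6*z - 4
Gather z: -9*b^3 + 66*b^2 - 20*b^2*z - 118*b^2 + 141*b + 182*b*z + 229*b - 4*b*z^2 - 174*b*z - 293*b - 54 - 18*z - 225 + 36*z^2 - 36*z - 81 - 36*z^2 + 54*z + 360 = -9*b^3 - 52*b^2 - 4*b*z^2 + 77*b + z*(-20*b^2 + 8*b)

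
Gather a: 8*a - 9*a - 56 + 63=7 - a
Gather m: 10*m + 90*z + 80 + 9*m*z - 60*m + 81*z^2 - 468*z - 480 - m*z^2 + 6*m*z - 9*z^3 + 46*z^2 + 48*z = m*(-z^2 + 15*z - 50) - 9*z^3 + 127*z^2 - 330*z - 400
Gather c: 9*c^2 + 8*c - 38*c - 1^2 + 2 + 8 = 9*c^2 - 30*c + 9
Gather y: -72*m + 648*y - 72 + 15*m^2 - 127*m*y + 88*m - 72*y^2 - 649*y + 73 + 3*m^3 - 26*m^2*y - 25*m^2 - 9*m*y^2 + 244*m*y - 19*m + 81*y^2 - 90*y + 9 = 3*m^3 - 10*m^2 - 3*m + y^2*(9 - 9*m) + y*(-26*m^2 + 117*m - 91) + 10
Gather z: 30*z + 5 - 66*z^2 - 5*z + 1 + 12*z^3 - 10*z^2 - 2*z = 12*z^3 - 76*z^2 + 23*z + 6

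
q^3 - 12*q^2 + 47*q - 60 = (q - 5)*(q - 4)*(q - 3)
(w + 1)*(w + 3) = w^2 + 4*w + 3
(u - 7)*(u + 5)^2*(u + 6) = u^4 + 9*u^3 - 27*u^2 - 445*u - 1050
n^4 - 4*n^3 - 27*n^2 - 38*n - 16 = (n - 8)*(n + 1)^2*(n + 2)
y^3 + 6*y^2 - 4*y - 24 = (y - 2)*(y + 2)*(y + 6)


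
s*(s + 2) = s^2 + 2*s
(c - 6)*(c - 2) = c^2 - 8*c + 12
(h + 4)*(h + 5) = h^2 + 9*h + 20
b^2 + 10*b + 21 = (b + 3)*(b + 7)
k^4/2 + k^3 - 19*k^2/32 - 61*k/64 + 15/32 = (k/2 + 1)*(k - 3/4)*(k - 1/2)*(k + 5/4)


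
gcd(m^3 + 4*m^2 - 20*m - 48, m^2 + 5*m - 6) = m + 6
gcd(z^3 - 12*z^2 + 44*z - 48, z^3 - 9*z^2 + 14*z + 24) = z^2 - 10*z + 24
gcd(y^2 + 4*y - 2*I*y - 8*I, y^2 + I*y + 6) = y - 2*I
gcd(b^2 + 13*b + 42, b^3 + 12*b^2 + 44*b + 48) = b + 6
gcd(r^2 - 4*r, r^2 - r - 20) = 1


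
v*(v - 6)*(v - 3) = v^3 - 9*v^2 + 18*v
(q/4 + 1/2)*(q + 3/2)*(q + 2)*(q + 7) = q^4/4 + 25*q^3/8 + 97*q^2/8 + 19*q + 21/2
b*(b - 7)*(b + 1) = b^3 - 6*b^2 - 7*b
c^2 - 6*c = c*(c - 6)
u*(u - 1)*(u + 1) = u^3 - u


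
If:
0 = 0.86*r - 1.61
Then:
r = 1.87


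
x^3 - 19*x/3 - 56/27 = (x - 8/3)*(x + 1/3)*(x + 7/3)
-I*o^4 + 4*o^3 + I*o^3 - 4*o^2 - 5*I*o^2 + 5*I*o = o*(o - I)*(o + 5*I)*(-I*o + I)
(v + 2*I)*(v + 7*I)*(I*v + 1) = I*v^3 - 8*v^2 - 5*I*v - 14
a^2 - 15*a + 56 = (a - 8)*(a - 7)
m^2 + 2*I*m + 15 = (m - 3*I)*(m + 5*I)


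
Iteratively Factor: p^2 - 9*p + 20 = (p - 5)*(p - 4)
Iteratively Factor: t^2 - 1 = (t - 1)*(t + 1)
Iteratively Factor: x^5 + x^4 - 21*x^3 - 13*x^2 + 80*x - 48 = (x - 4)*(x^4 + 5*x^3 - x^2 - 17*x + 12) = (x - 4)*(x + 4)*(x^3 + x^2 - 5*x + 3) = (x - 4)*(x - 1)*(x + 4)*(x^2 + 2*x - 3) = (x - 4)*(x - 1)^2*(x + 4)*(x + 3)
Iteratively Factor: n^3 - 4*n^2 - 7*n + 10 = (n - 1)*(n^2 - 3*n - 10) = (n - 5)*(n - 1)*(n + 2)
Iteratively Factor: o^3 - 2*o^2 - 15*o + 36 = (o - 3)*(o^2 + o - 12) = (o - 3)^2*(o + 4)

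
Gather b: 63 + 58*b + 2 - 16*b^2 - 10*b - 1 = -16*b^2 + 48*b + 64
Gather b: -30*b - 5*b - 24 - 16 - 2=-35*b - 42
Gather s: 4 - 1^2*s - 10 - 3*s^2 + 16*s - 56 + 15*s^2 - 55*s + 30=12*s^2 - 40*s - 32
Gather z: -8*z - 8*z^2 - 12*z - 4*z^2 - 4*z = -12*z^2 - 24*z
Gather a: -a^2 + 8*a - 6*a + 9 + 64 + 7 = -a^2 + 2*a + 80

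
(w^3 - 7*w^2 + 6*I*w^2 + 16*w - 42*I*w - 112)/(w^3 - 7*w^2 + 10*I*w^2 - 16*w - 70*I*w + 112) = (w - 2*I)/(w + 2*I)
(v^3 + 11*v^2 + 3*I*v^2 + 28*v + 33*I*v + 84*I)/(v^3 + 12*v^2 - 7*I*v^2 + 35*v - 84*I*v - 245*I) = (v^2 + v*(4 + 3*I) + 12*I)/(v^2 + v*(5 - 7*I) - 35*I)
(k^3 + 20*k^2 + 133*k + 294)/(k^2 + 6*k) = k + 14 + 49/k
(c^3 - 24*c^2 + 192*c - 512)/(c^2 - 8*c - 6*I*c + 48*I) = (c^2 - 16*c + 64)/(c - 6*I)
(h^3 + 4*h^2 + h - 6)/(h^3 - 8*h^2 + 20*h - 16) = (h^3 + 4*h^2 + h - 6)/(h^3 - 8*h^2 + 20*h - 16)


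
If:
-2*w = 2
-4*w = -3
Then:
No Solution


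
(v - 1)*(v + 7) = v^2 + 6*v - 7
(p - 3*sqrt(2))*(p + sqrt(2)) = p^2 - 2*sqrt(2)*p - 6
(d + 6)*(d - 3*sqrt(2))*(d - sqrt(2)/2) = d^3 - 7*sqrt(2)*d^2/2 + 6*d^2 - 21*sqrt(2)*d + 3*d + 18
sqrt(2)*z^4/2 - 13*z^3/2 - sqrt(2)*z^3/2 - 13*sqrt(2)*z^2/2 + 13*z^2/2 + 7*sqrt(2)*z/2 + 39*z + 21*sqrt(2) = (z - 3)*(z - 7*sqrt(2))*(z + sqrt(2)/2)*(sqrt(2)*z/2 + sqrt(2))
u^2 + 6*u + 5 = (u + 1)*(u + 5)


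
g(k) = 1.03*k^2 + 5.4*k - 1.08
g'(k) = 2.06*k + 5.4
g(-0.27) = -2.46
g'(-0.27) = 4.84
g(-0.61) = -3.99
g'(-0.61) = 4.14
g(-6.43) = 6.78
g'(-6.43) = -7.85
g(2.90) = 23.24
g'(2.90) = 11.37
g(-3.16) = -7.86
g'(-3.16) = -1.11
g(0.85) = 4.25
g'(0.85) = 7.15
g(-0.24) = -2.32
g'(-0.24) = 4.91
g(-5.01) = -2.28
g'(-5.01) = -4.92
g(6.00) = 68.40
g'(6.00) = 17.76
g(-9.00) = 33.75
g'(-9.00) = -13.14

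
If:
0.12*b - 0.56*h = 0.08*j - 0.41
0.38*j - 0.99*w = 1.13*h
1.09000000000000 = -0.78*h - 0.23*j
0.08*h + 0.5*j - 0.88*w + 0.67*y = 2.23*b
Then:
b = 0.333680020801248*y + 0.344477335306785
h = 0.138698321899314*y + 2.87662009720583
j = -0.470368222093326*y - 14.4946246774806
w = -0.338857604183524*y - 8.84700816897499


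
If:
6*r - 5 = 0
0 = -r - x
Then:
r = 5/6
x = -5/6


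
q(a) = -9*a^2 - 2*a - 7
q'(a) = -18*a - 2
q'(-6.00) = 106.00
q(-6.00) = -319.00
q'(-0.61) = 8.98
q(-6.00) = -319.00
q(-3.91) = -136.77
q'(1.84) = -35.12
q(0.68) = -12.52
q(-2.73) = -68.62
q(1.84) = -41.15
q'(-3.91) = 68.38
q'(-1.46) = 24.28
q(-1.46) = -23.26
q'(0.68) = -14.24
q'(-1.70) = 28.60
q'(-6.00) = 106.00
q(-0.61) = -9.13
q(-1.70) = -29.61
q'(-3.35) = 58.30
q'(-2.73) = 47.14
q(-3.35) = -101.30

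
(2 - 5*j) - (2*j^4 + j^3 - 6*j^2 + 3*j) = -2*j^4 - j^3 + 6*j^2 - 8*j + 2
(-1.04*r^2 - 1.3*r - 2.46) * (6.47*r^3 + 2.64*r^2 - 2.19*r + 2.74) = -6.7288*r^5 - 11.1566*r^4 - 17.0706*r^3 - 6.497*r^2 + 1.8254*r - 6.7404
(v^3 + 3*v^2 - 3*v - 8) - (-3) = v^3 + 3*v^2 - 3*v - 5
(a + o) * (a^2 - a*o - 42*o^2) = a^3 - 43*a*o^2 - 42*o^3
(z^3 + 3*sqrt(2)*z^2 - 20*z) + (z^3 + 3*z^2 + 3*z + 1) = 2*z^3 + 3*z^2 + 3*sqrt(2)*z^2 - 17*z + 1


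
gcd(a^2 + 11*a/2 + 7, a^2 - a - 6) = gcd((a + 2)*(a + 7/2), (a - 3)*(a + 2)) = a + 2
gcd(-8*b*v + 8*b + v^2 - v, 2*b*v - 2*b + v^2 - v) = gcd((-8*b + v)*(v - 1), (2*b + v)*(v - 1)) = v - 1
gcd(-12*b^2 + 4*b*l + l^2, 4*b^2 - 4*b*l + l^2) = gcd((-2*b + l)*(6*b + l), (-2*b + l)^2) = 2*b - l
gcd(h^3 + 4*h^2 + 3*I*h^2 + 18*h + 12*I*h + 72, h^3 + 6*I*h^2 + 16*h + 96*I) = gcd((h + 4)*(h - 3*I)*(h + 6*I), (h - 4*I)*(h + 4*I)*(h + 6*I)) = h + 6*I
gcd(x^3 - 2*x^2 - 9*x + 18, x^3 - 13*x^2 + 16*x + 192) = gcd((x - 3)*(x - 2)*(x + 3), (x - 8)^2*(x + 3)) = x + 3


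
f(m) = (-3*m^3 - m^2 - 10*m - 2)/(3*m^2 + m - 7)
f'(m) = (-6*m - 1)*(-3*m^3 - m^2 - 10*m - 2)/(3*m^2 + m - 7)^2 + (-9*m^2 - 2*m - 10)/(3*m^2 + m - 7)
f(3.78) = -5.45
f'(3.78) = -0.43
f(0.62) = 1.78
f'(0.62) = 4.42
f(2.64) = -5.47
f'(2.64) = 0.86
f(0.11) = 0.45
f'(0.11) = 1.62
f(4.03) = -5.57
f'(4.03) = -0.52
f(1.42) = -57.13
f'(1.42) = 1093.15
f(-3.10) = 5.81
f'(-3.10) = 0.64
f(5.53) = -6.59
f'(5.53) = -0.79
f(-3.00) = 5.88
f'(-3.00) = 0.88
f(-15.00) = 15.39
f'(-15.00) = -0.97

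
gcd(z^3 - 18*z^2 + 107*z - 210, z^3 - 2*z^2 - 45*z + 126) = z - 6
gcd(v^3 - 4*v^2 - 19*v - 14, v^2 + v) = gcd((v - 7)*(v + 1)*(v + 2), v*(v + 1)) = v + 1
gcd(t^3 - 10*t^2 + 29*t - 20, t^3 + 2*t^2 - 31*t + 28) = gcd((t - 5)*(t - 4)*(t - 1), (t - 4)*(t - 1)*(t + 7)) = t^2 - 5*t + 4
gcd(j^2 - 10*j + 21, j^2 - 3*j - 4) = 1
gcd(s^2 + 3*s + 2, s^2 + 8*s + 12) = s + 2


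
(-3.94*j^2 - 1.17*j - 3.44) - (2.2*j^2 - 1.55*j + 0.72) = -6.14*j^2 + 0.38*j - 4.16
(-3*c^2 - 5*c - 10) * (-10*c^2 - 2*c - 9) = 30*c^4 + 56*c^3 + 137*c^2 + 65*c + 90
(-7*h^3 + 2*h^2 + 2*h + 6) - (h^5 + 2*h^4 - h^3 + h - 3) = -h^5 - 2*h^4 - 6*h^3 + 2*h^2 + h + 9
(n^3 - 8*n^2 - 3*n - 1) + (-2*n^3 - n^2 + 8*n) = -n^3 - 9*n^2 + 5*n - 1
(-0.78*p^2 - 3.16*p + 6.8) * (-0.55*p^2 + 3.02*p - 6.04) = 0.429*p^4 - 0.6176*p^3 - 8.572*p^2 + 39.6224*p - 41.072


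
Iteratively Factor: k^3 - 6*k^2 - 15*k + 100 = (k - 5)*(k^2 - k - 20) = (k - 5)^2*(k + 4)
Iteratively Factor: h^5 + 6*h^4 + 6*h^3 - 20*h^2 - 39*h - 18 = (h - 2)*(h^4 + 8*h^3 + 22*h^2 + 24*h + 9) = (h - 2)*(h + 1)*(h^3 + 7*h^2 + 15*h + 9) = (h - 2)*(h + 1)^2*(h^2 + 6*h + 9) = (h - 2)*(h + 1)^2*(h + 3)*(h + 3)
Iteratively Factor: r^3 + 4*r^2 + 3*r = (r + 1)*(r^2 + 3*r) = r*(r + 1)*(r + 3)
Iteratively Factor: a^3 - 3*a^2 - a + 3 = (a + 1)*(a^2 - 4*a + 3) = (a - 3)*(a + 1)*(a - 1)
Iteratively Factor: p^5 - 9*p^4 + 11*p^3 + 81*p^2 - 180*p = (p - 4)*(p^4 - 5*p^3 - 9*p^2 + 45*p) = (p - 5)*(p - 4)*(p^3 - 9*p) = p*(p - 5)*(p - 4)*(p^2 - 9) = p*(p - 5)*(p - 4)*(p + 3)*(p - 3)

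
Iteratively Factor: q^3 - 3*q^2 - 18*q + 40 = (q + 4)*(q^2 - 7*q + 10) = (q - 5)*(q + 4)*(q - 2)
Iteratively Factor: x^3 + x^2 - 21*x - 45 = (x - 5)*(x^2 + 6*x + 9) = (x - 5)*(x + 3)*(x + 3)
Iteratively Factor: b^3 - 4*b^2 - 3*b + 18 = (b - 3)*(b^2 - b - 6) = (b - 3)*(b + 2)*(b - 3)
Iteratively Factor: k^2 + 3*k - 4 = (k - 1)*(k + 4)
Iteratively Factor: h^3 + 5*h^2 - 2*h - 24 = (h + 4)*(h^2 + h - 6) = (h + 3)*(h + 4)*(h - 2)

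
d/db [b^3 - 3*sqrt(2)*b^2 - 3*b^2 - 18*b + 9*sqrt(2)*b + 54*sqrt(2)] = 3*b^2 - 6*sqrt(2)*b - 6*b - 18 + 9*sqrt(2)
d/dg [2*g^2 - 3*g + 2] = 4*g - 3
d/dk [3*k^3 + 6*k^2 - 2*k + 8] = 9*k^2 + 12*k - 2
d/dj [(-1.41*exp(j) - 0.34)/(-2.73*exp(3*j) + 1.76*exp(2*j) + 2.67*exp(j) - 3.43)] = (-7.6986*exp(3*j) - 0.303*exp(2*j) + 1.1968*exp(j) + 5.7441)*exp(j)/(7.4529*exp(6*j) - 9.6096*exp(5*j) - 11.4806*exp(4*j) + 28.1262*exp(3*j) - 4.9447*exp(2*j) - 18.3162*exp(j) + 11.7649)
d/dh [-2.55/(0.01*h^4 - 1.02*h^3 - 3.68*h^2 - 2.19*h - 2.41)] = (0.102*h^3 - 7.803*h^2 - 18.768*h - 5.5845)/(-0.01*h^4 + 1.02*h^3 + 3.68*h^2 + 2.19*h + 2.41)^2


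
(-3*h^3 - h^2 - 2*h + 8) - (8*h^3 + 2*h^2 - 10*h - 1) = -11*h^3 - 3*h^2 + 8*h + 9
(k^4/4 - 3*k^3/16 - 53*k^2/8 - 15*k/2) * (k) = k^5/4 - 3*k^4/16 - 53*k^3/8 - 15*k^2/2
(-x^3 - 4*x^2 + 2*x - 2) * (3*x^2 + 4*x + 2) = -3*x^5 - 16*x^4 - 12*x^3 - 6*x^2 - 4*x - 4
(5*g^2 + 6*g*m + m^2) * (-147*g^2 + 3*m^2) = -735*g^4 - 882*g^3*m - 132*g^2*m^2 + 18*g*m^3 + 3*m^4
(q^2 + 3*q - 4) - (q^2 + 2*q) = q - 4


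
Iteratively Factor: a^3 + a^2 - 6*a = (a)*(a^2 + a - 6) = a*(a - 2)*(a + 3)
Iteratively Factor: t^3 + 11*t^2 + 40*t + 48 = (t + 4)*(t^2 + 7*t + 12) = (t + 3)*(t + 4)*(t + 4)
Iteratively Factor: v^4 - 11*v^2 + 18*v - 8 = (v + 4)*(v^3 - 4*v^2 + 5*v - 2) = (v - 2)*(v + 4)*(v^2 - 2*v + 1) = (v - 2)*(v - 1)*(v + 4)*(v - 1)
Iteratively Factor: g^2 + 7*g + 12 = (g + 3)*(g + 4)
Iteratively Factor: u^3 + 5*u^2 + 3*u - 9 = (u + 3)*(u^2 + 2*u - 3) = (u + 3)^2*(u - 1)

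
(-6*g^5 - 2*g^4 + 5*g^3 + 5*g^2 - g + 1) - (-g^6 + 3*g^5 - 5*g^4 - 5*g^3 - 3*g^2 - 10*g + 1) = g^6 - 9*g^5 + 3*g^4 + 10*g^3 + 8*g^2 + 9*g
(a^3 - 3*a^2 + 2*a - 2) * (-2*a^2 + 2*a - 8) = -2*a^5 + 8*a^4 - 18*a^3 + 32*a^2 - 20*a + 16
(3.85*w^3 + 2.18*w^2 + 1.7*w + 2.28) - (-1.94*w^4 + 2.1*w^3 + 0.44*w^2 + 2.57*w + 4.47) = 1.94*w^4 + 1.75*w^3 + 1.74*w^2 - 0.87*w - 2.19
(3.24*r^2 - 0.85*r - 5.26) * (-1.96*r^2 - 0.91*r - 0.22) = -6.3504*r^4 - 1.2824*r^3 + 10.3703*r^2 + 4.9736*r + 1.1572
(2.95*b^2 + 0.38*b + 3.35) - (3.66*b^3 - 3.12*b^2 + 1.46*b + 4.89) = -3.66*b^3 + 6.07*b^2 - 1.08*b - 1.54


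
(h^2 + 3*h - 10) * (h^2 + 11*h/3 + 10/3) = h^4 + 20*h^3/3 + 13*h^2/3 - 80*h/3 - 100/3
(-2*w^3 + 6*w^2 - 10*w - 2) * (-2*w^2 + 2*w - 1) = 4*w^5 - 16*w^4 + 34*w^3 - 22*w^2 + 6*w + 2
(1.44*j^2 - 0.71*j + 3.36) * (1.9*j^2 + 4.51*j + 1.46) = 2.736*j^4 + 5.1454*j^3 + 5.2843*j^2 + 14.117*j + 4.9056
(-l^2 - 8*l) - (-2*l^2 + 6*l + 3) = l^2 - 14*l - 3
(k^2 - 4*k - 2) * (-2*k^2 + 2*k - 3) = -2*k^4 + 10*k^3 - 7*k^2 + 8*k + 6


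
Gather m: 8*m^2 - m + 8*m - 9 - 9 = 8*m^2 + 7*m - 18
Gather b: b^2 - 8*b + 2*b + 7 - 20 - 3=b^2 - 6*b - 16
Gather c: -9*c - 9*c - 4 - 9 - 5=-18*c - 18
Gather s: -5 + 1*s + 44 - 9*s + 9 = 48 - 8*s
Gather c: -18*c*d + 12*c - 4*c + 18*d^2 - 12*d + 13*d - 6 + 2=c*(8 - 18*d) + 18*d^2 + d - 4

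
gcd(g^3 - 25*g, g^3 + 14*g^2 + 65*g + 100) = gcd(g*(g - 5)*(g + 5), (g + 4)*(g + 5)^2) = g + 5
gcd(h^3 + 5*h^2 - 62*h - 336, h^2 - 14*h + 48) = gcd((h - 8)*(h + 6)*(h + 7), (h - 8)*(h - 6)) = h - 8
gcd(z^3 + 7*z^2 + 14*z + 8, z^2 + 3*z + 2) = z^2 + 3*z + 2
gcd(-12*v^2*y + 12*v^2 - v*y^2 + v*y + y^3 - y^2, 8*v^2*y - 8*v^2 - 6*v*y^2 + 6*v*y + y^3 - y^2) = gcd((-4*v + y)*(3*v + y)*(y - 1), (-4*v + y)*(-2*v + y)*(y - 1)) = -4*v*y + 4*v + y^2 - y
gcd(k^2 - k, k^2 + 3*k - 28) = 1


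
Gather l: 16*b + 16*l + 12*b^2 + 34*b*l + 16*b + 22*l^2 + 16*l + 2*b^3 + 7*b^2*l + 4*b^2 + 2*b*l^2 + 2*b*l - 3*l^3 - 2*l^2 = 2*b^3 + 16*b^2 + 32*b - 3*l^3 + l^2*(2*b + 20) + l*(7*b^2 + 36*b + 32)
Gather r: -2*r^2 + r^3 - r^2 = r^3 - 3*r^2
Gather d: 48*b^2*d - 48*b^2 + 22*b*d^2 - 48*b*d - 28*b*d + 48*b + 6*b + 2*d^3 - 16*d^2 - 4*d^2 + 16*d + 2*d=-48*b^2 + 54*b + 2*d^3 + d^2*(22*b - 20) + d*(48*b^2 - 76*b + 18)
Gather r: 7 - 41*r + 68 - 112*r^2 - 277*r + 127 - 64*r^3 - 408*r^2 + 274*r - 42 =-64*r^3 - 520*r^2 - 44*r + 160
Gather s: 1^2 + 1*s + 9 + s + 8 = 2*s + 18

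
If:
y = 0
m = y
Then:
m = 0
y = 0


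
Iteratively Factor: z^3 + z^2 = (z)*(z^2 + z) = z^2*(z + 1)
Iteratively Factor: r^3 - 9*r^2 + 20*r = (r)*(r^2 - 9*r + 20) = r*(r - 4)*(r - 5)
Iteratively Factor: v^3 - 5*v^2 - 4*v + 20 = (v - 2)*(v^2 - 3*v - 10) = (v - 2)*(v + 2)*(v - 5)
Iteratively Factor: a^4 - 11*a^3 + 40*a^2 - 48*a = (a - 4)*(a^3 - 7*a^2 + 12*a) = (a - 4)*(a - 3)*(a^2 - 4*a) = a*(a - 4)*(a - 3)*(a - 4)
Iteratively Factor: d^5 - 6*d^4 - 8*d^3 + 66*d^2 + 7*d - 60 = (d + 1)*(d^4 - 7*d^3 - d^2 + 67*d - 60) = (d + 1)*(d + 3)*(d^3 - 10*d^2 + 29*d - 20) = (d - 4)*(d + 1)*(d + 3)*(d^2 - 6*d + 5) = (d - 4)*(d - 1)*(d + 1)*(d + 3)*(d - 5)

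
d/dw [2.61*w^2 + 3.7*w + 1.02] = 5.22*w + 3.7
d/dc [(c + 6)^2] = 2*c + 12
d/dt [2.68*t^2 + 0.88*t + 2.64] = 5.36*t + 0.88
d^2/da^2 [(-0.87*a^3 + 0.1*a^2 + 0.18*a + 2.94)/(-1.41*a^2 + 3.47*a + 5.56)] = (3.5527136788005e-15*a^5 + 32.897814*a^3 + 60.93666*a^2 + 239.209452*a - 116.134508)/(2.803221*a^6 - 20.696121*a^5 + 17.771499*a^4 + 121.438549*a^3 - 70.0776840000001*a^2 - 321.810576*a - 171.879616)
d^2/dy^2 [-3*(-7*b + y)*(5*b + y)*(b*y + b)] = 6*b*(2*b - 3*y - 1)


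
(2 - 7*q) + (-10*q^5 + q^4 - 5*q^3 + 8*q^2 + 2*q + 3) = -10*q^5 + q^4 - 5*q^3 + 8*q^2 - 5*q + 5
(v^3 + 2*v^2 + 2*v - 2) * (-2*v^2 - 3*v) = -2*v^5 - 7*v^4 - 10*v^3 - 2*v^2 + 6*v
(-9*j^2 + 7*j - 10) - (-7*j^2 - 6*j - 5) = -2*j^2 + 13*j - 5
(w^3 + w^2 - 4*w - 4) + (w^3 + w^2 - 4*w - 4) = 2*w^3 + 2*w^2 - 8*w - 8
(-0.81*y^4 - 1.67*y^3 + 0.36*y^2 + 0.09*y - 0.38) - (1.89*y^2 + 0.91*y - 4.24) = -0.81*y^4 - 1.67*y^3 - 1.53*y^2 - 0.82*y + 3.86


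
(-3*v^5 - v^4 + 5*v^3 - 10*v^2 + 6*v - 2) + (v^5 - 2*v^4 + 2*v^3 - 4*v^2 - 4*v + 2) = -2*v^5 - 3*v^4 + 7*v^3 - 14*v^2 + 2*v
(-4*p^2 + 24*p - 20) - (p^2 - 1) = -5*p^2 + 24*p - 19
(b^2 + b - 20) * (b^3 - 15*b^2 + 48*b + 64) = b^5 - 14*b^4 + 13*b^3 + 412*b^2 - 896*b - 1280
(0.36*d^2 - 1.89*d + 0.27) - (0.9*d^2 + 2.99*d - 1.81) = -0.54*d^2 - 4.88*d + 2.08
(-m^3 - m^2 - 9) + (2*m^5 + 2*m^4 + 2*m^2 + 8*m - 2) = 2*m^5 + 2*m^4 - m^3 + m^2 + 8*m - 11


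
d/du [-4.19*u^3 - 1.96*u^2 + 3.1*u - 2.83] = -12.57*u^2 - 3.92*u + 3.1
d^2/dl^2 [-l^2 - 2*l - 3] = -2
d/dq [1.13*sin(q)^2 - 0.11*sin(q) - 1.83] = (2.26*sin(q) - 0.11)*cos(q)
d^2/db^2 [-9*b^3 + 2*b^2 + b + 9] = 4 - 54*b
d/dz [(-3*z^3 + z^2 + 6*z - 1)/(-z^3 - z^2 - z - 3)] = (4*z^4 + 18*z^3 + 29*z^2 - 8*z - 19)/(z^6 + 2*z^5 + 3*z^4 + 8*z^3 + 7*z^2 + 6*z + 9)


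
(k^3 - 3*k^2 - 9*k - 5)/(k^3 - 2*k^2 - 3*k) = (k^2 - 4*k - 5)/(k*(k - 3))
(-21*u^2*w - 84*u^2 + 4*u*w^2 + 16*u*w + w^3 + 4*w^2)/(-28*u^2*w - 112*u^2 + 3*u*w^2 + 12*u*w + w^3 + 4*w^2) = (3*u - w)/(4*u - w)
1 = 1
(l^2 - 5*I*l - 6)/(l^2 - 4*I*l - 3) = (l - 2*I)/(l - I)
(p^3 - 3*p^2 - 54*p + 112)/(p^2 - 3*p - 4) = (-p^3 + 3*p^2 + 54*p - 112)/(-p^2 + 3*p + 4)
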